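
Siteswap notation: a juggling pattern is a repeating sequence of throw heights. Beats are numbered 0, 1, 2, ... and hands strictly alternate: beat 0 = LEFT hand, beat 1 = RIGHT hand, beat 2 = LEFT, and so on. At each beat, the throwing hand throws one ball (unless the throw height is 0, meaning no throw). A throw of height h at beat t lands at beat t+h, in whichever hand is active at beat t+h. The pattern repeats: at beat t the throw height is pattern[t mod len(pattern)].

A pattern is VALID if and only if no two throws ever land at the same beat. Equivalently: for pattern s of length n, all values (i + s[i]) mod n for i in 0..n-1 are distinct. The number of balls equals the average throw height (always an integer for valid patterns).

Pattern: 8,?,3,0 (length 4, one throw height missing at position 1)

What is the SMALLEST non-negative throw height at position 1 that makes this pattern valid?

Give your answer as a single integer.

i=0: (0 + 8) mod 4 = 0
i=1: s[i]=? (unknown)
i=2: (2 + 3) mod 4 = 1
i=3: (3 + 0) mod 4 = 3
Known residues: [0, 1, 3]; need a permutation of 0..3, so missing residue r = 2
Need (1 + s) mod 4 = 2; smallest s = (2 - 1) mod 4 = 1

Answer: 1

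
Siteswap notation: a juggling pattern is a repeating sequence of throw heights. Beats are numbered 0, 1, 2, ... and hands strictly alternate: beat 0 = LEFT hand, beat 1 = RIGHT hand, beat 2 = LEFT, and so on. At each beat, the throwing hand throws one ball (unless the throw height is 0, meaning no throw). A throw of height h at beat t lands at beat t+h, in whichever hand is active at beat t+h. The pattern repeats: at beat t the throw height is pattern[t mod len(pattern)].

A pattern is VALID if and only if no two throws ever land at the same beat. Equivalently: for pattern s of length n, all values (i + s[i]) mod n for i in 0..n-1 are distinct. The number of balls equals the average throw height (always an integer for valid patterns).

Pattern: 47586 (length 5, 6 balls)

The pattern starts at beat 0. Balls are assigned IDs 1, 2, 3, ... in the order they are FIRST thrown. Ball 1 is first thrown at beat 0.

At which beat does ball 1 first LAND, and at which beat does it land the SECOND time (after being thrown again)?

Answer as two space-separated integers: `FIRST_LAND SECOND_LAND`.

Answer: 4 10

Derivation:
Beat 0 (L): throw ball1 h=4 -> lands@4:L; in-air after throw: [b1@4:L]
Beat 1 (R): throw ball2 h=7 -> lands@8:L; in-air after throw: [b1@4:L b2@8:L]
Beat 2 (L): throw ball3 h=5 -> lands@7:R; in-air after throw: [b1@4:L b3@7:R b2@8:L]
Beat 3 (R): throw ball4 h=8 -> lands@11:R; in-air after throw: [b1@4:L b3@7:R b2@8:L b4@11:R]
Beat 4 (L): throw ball1 h=6 -> lands@10:L; in-air after throw: [b3@7:R b2@8:L b1@10:L b4@11:R]
Beat 5 (R): throw ball5 h=4 -> lands@9:R; in-air after throw: [b3@7:R b2@8:L b5@9:R b1@10:L b4@11:R]
Beat 6 (L): throw ball6 h=7 -> lands@13:R; in-air after throw: [b3@7:R b2@8:L b5@9:R b1@10:L b4@11:R b6@13:R]
Beat 7 (R): throw ball3 h=5 -> lands@12:L; in-air after throw: [b2@8:L b5@9:R b1@10:L b4@11:R b3@12:L b6@13:R]
Beat 8 (L): throw ball2 h=8 -> lands@16:L; in-air after throw: [b5@9:R b1@10:L b4@11:R b3@12:L b6@13:R b2@16:L]
Beat 9 (R): throw ball5 h=6 -> lands@15:R; in-air after throw: [b1@10:L b4@11:R b3@12:L b6@13:R b5@15:R b2@16:L]
Beat 10 (L): throw ball1 h=4 -> lands@14:L; in-air after throw: [b4@11:R b3@12:L b6@13:R b1@14:L b5@15:R b2@16:L]
Ball 1: thrown@0 h=4 -> first land @4; rethrown@4 h=6 -> second land @10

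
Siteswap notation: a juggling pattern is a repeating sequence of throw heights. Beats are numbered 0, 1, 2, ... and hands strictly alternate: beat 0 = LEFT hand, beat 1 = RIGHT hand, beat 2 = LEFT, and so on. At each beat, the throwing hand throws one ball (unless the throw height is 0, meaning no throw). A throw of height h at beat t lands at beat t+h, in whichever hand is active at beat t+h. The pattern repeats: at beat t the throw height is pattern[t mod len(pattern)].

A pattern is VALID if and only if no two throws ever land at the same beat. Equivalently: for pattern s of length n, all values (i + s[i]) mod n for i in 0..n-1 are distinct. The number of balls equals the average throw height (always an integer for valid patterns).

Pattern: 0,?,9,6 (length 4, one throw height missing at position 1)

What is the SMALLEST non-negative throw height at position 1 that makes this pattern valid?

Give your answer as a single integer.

i=0: (0 + 0) mod 4 = 0
i=1: s[i]=? (unknown)
i=2: (2 + 9) mod 4 = 3
i=3: (3 + 6) mod 4 = 1
Known residues: [0, 1, 3]; need a permutation of 0..3, so missing residue r = 2
Need (1 + s) mod 4 = 2; smallest s = (2 - 1) mod 4 = 1

Answer: 1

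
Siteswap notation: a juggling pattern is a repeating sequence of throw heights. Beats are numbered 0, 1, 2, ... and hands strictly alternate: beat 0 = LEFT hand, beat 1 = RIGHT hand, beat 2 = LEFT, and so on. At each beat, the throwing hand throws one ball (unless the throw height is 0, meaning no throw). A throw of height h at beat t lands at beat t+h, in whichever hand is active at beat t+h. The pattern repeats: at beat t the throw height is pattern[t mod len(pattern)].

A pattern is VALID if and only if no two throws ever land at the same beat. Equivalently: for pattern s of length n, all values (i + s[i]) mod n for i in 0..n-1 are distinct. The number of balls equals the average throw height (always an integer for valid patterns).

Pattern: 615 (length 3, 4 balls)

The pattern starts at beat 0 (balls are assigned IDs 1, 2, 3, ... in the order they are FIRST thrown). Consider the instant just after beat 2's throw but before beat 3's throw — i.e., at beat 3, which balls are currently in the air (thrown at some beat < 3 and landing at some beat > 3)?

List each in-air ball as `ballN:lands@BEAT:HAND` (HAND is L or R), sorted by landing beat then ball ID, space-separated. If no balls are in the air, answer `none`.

Beat 0 (L): throw ball1 h=6 -> lands@6:L; in-air after throw: [b1@6:L]
Beat 1 (R): throw ball2 h=1 -> lands@2:L; in-air after throw: [b2@2:L b1@6:L]
Beat 2 (L): throw ball2 h=5 -> lands@7:R; in-air after throw: [b1@6:L b2@7:R]
Beat 3 (R): throw ball3 h=6 -> lands@9:R; in-air after throw: [b1@6:L b2@7:R b3@9:R]

Answer: ball1:lands@6:L ball2:lands@7:R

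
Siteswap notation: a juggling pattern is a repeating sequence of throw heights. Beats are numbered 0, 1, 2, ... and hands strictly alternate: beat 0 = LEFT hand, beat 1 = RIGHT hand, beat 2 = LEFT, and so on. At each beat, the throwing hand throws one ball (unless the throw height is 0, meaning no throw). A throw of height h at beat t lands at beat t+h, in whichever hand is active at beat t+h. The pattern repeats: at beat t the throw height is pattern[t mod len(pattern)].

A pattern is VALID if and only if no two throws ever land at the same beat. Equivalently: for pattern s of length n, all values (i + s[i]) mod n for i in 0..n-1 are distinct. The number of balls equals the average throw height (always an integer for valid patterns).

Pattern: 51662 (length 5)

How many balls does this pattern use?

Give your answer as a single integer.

Pattern = [5, 1, 6, 6, 2], length n = 5
  position 0: throw height = 5, running sum = 5
  position 1: throw height = 1, running sum = 6
  position 2: throw height = 6, running sum = 12
  position 3: throw height = 6, running sum = 18
  position 4: throw height = 2, running sum = 20
Total sum = 20; balls = sum / n = 20 / 5 = 4

Answer: 4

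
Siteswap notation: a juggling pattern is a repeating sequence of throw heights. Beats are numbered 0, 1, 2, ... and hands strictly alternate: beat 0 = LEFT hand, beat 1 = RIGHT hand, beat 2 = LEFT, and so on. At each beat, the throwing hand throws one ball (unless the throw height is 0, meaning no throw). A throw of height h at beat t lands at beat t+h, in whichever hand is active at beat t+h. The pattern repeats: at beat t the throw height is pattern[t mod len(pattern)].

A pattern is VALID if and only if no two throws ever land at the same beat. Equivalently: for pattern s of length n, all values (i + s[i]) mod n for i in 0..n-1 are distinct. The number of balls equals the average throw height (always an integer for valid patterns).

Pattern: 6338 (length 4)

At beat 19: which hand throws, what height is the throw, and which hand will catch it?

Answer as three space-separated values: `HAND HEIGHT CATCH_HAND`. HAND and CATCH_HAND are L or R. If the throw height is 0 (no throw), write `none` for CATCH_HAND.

Answer: R 8 R

Derivation:
Beat 19: 19 mod 2 = 1, so hand = R
Throw height = pattern[19 mod 4] = pattern[3] = 8
Lands at beat 19+8=27, 27 mod 2 = 1, so catch hand = R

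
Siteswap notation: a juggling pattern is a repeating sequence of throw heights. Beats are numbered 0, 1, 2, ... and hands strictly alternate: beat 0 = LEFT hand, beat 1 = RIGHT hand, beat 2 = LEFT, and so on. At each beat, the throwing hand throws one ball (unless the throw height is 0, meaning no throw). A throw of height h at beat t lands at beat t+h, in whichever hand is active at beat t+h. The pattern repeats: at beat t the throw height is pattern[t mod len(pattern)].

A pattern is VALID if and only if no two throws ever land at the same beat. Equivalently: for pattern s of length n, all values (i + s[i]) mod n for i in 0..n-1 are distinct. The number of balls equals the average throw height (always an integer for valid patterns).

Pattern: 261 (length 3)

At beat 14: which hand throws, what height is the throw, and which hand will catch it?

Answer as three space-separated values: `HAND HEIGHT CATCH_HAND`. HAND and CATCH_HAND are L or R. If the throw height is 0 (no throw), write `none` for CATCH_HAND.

Answer: L 1 R

Derivation:
Beat 14: 14 mod 2 = 0, so hand = L
Throw height = pattern[14 mod 3] = pattern[2] = 1
Lands at beat 14+1=15, 15 mod 2 = 1, so catch hand = R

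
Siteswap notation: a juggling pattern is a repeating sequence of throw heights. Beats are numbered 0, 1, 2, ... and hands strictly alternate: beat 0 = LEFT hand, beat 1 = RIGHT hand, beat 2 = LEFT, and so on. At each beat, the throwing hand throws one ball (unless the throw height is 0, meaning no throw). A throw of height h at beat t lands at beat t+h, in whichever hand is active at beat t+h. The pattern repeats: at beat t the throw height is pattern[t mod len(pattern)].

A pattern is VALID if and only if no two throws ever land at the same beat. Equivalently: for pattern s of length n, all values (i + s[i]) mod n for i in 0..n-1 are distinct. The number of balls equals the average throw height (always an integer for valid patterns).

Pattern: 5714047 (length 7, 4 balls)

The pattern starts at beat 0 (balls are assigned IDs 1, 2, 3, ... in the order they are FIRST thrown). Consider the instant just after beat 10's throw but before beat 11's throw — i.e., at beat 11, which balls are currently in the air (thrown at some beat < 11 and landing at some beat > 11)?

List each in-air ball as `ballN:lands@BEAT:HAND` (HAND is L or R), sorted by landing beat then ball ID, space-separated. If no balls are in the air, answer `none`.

Answer: ball3:lands@12:L ball4:lands@13:R ball1:lands@14:L ball2:lands@15:R

Derivation:
Beat 0 (L): throw ball1 h=5 -> lands@5:R; in-air after throw: [b1@5:R]
Beat 1 (R): throw ball2 h=7 -> lands@8:L; in-air after throw: [b1@5:R b2@8:L]
Beat 2 (L): throw ball3 h=1 -> lands@3:R; in-air after throw: [b3@3:R b1@5:R b2@8:L]
Beat 3 (R): throw ball3 h=4 -> lands@7:R; in-air after throw: [b1@5:R b3@7:R b2@8:L]
Beat 5 (R): throw ball1 h=4 -> lands@9:R; in-air after throw: [b3@7:R b2@8:L b1@9:R]
Beat 6 (L): throw ball4 h=7 -> lands@13:R; in-air after throw: [b3@7:R b2@8:L b1@9:R b4@13:R]
Beat 7 (R): throw ball3 h=5 -> lands@12:L; in-air after throw: [b2@8:L b1@9:R b3@12:L b4@13:R]
Beat 8 (L): throw ball2 h=7 -> lands@15:R; in-air after throw: [b1@9:R b3@12:L b4@13:R b2@15:R]
Beat 9 (R): throw ball1 h=1 -> lands@10:L; in-air after throw: [b1@10:L b3@12:L b4@13:R b2@15:R]
Beat 10 (L): throw ball1 h=4 -> lands@14:L; in-air after throw: [b3@12:L b4@13:R b1@14:L b2@15:R]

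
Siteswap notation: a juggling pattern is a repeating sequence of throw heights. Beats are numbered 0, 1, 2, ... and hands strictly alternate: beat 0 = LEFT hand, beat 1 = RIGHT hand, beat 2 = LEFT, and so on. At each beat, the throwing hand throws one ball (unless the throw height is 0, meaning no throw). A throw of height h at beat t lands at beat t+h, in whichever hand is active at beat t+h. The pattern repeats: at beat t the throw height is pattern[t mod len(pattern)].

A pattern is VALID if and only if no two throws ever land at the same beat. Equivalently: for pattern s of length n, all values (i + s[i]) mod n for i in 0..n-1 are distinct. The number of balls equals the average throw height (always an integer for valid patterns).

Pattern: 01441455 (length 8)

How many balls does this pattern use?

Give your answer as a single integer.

Answer: 3

Derivation:
Pattern = [0, 1, 4, 4, 1, 4, 5, 5], length n = 8
  position 0: throw height = 0, running sum = 0
  position 1: throw height = 1, running sum = 1
  position 2: throw height = 4, running sum = 5
  position 3: throw height = 4, running sum = 9
  position 4: throw height = 1, running sum = 10
  position 5: throw height = 4, running sum = 14
  position 6: throw height = 5, running sum = 19
  position 7: throw height = 5, running sum = 24
Total sum = 24; balls = sum / n = 24 / 8 = 3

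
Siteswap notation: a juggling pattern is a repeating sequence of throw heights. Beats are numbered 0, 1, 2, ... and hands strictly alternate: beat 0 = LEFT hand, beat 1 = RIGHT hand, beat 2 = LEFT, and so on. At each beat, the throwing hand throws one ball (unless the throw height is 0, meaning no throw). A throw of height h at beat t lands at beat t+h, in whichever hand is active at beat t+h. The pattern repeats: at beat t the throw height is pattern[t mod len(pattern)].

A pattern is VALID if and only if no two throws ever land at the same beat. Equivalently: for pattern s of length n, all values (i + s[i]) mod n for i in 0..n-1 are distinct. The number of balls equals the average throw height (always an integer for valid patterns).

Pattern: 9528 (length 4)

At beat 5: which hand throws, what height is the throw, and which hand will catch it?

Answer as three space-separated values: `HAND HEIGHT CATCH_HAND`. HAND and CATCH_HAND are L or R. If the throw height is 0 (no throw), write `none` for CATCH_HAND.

Beat 5: 5 mod 2 = 1, so hand = R
Throw height = pattern[5 mod 4] = pattern[1] = 5
Lands at beat 5+5=10, 10 mod 2 = 0, so catch hand = L

Answer: R 5 L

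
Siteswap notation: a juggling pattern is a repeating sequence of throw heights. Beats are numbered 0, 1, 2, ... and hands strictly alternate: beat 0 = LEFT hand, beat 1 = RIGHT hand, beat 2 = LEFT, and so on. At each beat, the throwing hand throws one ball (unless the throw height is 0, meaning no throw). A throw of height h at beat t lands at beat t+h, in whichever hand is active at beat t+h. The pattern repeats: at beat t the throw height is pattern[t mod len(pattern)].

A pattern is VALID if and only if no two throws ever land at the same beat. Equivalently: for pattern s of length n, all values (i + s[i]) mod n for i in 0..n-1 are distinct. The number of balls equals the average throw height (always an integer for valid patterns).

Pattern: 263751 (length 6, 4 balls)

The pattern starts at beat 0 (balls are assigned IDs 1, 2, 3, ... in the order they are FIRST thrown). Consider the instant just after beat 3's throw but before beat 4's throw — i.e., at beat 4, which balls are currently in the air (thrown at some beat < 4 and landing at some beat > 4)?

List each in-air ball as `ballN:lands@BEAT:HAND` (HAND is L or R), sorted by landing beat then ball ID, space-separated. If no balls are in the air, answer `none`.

Beat 0 (L): throw ball1 h=2 -> lands@2:L; in-air after throw: [b1@2:L]
Beat 1 (R): throw ball2 h=6 -> lands@7:R; in-air after throw: [b1@2:L b2@7:R]
Beat 2 (L): throw ball1 h=3 -> lands@5:R; in-air after throw: [b1@5:R b2@7:R]
Beat 3 (R): throw ball3 h=7 -> lands@10:L; in-air after throw: [b1@5:R b2@7:R b3@10:L]
Beat 4 (L): throw ball4 h=5 -> lands@9:R; in-air after throw: [b1@5:R b2@7:R b4@9:R b3@10:L]

Answer: ball1:lands@5:R ball2:lands@7:R ball3:lands@10:L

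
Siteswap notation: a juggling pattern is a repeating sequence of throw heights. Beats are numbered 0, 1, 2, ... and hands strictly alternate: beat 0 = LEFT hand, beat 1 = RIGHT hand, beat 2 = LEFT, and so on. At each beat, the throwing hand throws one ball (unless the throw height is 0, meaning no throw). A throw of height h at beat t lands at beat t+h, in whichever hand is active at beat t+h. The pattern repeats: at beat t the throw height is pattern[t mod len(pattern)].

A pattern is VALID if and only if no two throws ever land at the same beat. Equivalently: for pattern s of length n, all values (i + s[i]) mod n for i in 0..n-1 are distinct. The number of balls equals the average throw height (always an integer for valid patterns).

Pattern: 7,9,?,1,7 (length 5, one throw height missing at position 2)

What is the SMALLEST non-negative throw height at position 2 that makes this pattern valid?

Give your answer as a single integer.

i=0: (0 + 7) mod 5 = 2
i=1: (1 + 9) mod 5 = 0
i=2: s[i]=? (unknown)
i=3: (3 + 1) mod 5 = 4
i=4: (4 + 7) mod 5 = 1
Known residues: [0, 1, 2, 4]; need a permutation of 0..4, so missing residue r = 3
Need (2 + s) mod 5 = 3; smallest s = (3 - 2) mod 5 = 1

Answer: 1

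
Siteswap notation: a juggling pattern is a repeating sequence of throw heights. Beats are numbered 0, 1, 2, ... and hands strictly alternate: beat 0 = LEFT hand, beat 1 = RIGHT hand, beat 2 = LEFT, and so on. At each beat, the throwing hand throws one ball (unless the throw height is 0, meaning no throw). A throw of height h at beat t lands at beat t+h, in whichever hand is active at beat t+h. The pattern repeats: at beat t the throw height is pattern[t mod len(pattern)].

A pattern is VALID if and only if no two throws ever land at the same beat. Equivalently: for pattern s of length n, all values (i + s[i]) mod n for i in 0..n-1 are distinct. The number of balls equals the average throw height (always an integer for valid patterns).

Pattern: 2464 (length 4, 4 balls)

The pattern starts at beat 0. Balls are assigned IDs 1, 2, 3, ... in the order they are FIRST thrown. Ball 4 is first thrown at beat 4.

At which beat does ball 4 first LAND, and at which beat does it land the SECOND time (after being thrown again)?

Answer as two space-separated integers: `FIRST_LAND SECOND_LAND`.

Answer: 6 12

Derivation:
Beat 0 (L): throw ball1 h=2 -> lands@2:L; in-air after throw: [b1@2:L]
Beat 1 (R): throw ball2 h=4 -> lands@5:R; in-air after throw: [b1@2:L b2@5:R]
Beat 2 (L): throw ball1 h=6 -> lands@8:L; in-air after throw: [b2@5:R b1@8:L]
Beat 3 (R): throw ball3 h=4 -> lands@7:R; in-air after throw: [b2@5:R b3@7:R b1@8:L]
Beat 4 (L): throw ball4 h=2 -> lands@6:L; in-air after throw: [b2@5:R b4@6:L b3@7:R b1@8:L]
Beat 5 (R): throw ball2 h=4 -> lands@9:R; in-air after throw: [b4@6:L b3@7:R b1@8:L b2@9:R]
Beat 6 (L): throw ball4 h=6 -> lands@12:L; in-air after throw: [b3@7:R b1@8:L b2@9:R b4@12:L]
Beat 7 (R): throw ball3 h=4 -> lands@11:R; in-air after throw: [b1@8:L b2@9:R b3@11:R b4@12:L]
Beat 8 (L): throw ball1 h=2 -> lands@10:L; in-air after throw: [b2@9:R b1@10:L b3@11:R b4@12:L]
Beat 9 (R): throw ball2 h=4 -> lands@13:R; in-air after throw: [b1@10:L b3@11:R b4@12:L b2@13:R]
Beat 10 (L): throw ball1 h=6 -> lands@16:L; in-air after throw: [b3@11:R b4@12:L b2@13:R b1@16:L]
Beat 11 (R): throw ball3 h=4 -> lands@15:R; in-air after throw: [b4@12:L b2@13:R b3@15:R b1@16:L]
Beat 12 (L): throw ball4 h=2 -> lands@14:L; in-air after throw: [b2@13:R b4@14:L b3@15:R b1@16:L]
Ball 4: thrown@4 h=2 -> first land @6; rethrown@6 h=6 -> second land @12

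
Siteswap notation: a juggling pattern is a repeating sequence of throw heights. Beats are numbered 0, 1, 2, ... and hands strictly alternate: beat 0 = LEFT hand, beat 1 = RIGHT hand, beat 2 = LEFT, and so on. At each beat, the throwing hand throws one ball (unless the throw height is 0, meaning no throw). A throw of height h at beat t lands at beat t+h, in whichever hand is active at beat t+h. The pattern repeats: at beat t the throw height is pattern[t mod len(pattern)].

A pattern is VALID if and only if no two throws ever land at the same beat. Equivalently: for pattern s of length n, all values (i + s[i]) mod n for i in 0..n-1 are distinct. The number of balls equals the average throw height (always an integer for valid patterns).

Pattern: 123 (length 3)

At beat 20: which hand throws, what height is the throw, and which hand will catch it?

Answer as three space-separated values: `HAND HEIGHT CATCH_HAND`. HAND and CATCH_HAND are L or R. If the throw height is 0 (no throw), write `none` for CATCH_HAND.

Beat 20: 20 mod 2 = 0, so hand = L
Throw height = pattern[20 mod 3] = pattern[2] = 3
Lands at beat 20+3=23, 23 mod 2 = 1, so catch hand = R

Answer: L 3 R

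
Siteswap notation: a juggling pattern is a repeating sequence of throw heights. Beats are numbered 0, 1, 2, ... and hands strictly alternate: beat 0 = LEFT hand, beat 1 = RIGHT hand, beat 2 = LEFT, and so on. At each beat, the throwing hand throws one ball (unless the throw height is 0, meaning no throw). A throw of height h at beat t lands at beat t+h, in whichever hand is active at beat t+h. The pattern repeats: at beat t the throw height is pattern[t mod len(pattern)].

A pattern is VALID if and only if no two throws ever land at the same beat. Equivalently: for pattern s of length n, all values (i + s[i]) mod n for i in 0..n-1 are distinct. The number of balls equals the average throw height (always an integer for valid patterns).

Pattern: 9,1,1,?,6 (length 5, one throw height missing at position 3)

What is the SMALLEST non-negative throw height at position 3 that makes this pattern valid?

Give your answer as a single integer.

i=0: (0 + 9) mod 5 = 4
i=1: (1 + 1) mod 5 = 2
i=2: (2 + 1) mod 5 = 3
i=3: s[i]=? (unknown)
i=4: (4 + 6) mod 5 = 0
Known residues: [0, 2, 3, 4]; need a permutation of 0..4, so missing residue r = 1
Need (3 + s) mod 5 = 1; smallest s = (1 - 3) mod 5 = 3

Answer: 3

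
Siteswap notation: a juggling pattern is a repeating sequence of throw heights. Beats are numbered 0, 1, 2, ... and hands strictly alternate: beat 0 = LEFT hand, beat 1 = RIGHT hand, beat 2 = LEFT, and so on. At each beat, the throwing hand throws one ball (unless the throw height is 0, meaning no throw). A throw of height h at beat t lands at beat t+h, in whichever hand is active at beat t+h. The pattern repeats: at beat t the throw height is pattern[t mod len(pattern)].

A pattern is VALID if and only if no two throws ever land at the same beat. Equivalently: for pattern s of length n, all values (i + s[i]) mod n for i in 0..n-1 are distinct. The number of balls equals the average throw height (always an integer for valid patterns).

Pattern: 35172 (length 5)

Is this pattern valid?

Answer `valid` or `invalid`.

Answer: invalid

Derivation:
i=0: (i + s[i]) mod n = (0 + 3) mod 5 = 3
i=1: (i + s[i]) mod n = (1 + 5) mod 5 = 1
i=2: (i + s[i]) mod n = (2 + 1) mod 5 = 3
i=3: (i + s[i]) mod n = (3 + 7) mod 5 = 0
i=4: (i + s[i]) mod n = (4 + 2) mod 5 = 1
Residues: [3, 1, 3, 0, 1], distinct: False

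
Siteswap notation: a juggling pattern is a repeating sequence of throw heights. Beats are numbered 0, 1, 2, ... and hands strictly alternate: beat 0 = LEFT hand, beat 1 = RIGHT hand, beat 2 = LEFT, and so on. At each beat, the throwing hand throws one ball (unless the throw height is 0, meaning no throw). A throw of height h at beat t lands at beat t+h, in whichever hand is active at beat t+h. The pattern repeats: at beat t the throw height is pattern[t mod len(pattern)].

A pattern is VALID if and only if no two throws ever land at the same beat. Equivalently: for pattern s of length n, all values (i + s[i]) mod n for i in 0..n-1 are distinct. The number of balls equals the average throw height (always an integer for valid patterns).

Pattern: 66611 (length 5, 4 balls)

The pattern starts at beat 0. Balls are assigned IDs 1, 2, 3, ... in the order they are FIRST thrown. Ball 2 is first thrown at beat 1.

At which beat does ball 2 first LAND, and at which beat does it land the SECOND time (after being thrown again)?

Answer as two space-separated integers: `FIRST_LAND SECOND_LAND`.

Answer: 7 13

Derivation:
Beat 0 (L): throw ball1 h=6 -> lands@6:L; in-air after throw: [b1@6:L]
Beat 1 (R): throw ball2 h=6 -> lands@7:R; in-air after throw: [b1@6:L b2@7:R]
Beat 2 (L): throw ball3 h=6 -> lands@8:L; in-air after throw: [b1@6:L b2@7:R b3@8:L]
Beat 3 (R): throw ball4 h=1 -> lands@4:L; in-air after throw: [b4@4:L b1@6:L b2@7:R b3@8:L]
Beat 4 (L): throw ball4 h=1 -> lands@5:R; in-air after throw: [b4@5:R b1@6:L b2@7:R b3@8:L]
Beat 5 (R): throw ball4 h=6 -> lands@11:R; in-air after throw: [b1@6:L b2@7:R b3@8:L b4@11:R]
Beat 6 (L): throw ball1 h=6 -> lands@12:L; in-air after throw: [b2@7:R b3@8:L b4@11:R b1@12:L]
Beat 7 (R): throw ball2 h=6 -> lands@13:R; in-air after throw: [b3@8:L b4@11:R b1@12:L b2@13:R]
Beat 8 (L): throw ball3 h=1 -> lands@9:R; in-air after throw: [b3@9:R b4@11:R b1@12:L b2@13:R]
Beat 9 (R): throw ball3 h=1 -> lands@10:L; in-air after throw: [b3@10:L b4@11:R b1@12:L b2@13:R]
Beat 10 (L): throw ball3 h=6 -> lands@16:L; in-air after throw: [b4@11:R b1@12:L b2@13:R b3@16:L]
Beat 11 (R): throw ball4 h=6 -> lands@17:R; in-air after throw: [b1@12:L b2@13:R b3@16:L b4@17:R]
Beat 12 (L): throw ball1 h=6 -> lands@18:L; in-air after throw: [b2@13:R b3@16:L b4@17:R b1@18:L]
Beat 13 (R): throw ball2 h=1 -> lands@14:L; in-air after throw: [b2@14:L b3@16:L b4@17:R b1@18:L]
Ball 2: thrown@1 h=6 -> first land @7; rethrown@7 h=6 -> second land @13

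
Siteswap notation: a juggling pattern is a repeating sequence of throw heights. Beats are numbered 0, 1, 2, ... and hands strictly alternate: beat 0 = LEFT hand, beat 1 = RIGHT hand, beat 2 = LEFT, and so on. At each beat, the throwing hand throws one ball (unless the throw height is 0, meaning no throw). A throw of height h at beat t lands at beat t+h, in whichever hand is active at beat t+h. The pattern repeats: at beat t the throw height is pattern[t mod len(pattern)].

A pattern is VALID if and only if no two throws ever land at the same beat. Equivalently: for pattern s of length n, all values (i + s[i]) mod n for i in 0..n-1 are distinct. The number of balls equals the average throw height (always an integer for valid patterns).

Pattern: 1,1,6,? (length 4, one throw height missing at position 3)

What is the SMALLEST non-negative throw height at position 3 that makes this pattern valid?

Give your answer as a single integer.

i=0: (0 + 1) mod 4 = 1
i=1: (1 + 1) mod 4 = 2
i=2: (2 + 6) mod 4 = 0
i=3: s[i]=? (unknown)
Known residues: [0, 1, 2]; need a permutation of 0..3, so missing residue r = 3
Need (3 + s) mod 4 = 3; smallest s = (3 - 3) mod 4 = 0

Answer: 0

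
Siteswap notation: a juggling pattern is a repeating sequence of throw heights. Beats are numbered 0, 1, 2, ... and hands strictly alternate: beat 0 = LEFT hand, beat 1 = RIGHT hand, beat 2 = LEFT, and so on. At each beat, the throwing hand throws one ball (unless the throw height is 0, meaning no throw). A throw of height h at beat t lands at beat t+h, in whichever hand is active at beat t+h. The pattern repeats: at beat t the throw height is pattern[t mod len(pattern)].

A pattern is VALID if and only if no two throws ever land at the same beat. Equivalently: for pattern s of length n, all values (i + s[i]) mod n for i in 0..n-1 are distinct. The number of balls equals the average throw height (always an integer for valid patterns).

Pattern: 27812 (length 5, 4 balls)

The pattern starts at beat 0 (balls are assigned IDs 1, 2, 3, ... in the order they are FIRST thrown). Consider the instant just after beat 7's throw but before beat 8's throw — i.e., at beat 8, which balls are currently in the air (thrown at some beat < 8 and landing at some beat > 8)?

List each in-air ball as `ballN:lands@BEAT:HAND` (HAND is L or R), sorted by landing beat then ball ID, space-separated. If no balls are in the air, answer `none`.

Beat 0 (L): throw ball1 h=2 -> lands@2:L; in-air after throw: [b1@2:L]
Beat 1 (R): throw ball2 h=7 -> lands@8:L; in-air after throw: [b1@2:L b2@8:L]
Beat 2 (L): throw ball1 h=8 -> lands@10:L; in-air after throw: [b2@8:L b1@10:L]
Beat 3 (R): throw ball3 h=1 -> lands@4:L; in-air after throw: [b3@4:L b2@8:L b1@10:L]
Beat 4 (L): throw ball3 h=2 -> lands@6:L; in-air after throw: [b3@6:L b2@8:L b1@10:L]
Beat 5 (R): throw ball4 h=2 -> lands@7:R; in-air after throw: [b3@6:L b4@7:R b2@8:L b1@10:L]
Beat 6 (L): throw ball3 h=7 -> lands@13:R; in-air after throw: [b4@7:R b2@8:L b1@10:L b3@13:R]
Beat 7 (R): throw ball4 h=8 -> lands@15:R; in-air after throw: [b2@8:L b1@10:L b3@13:R b4@15:R]
Beat 8 (L): throw ball2 h=1 -> lands@9:R; in-air after throw: [b2@9:R b1@10:L b3@13:R b4@15:R]

Answer: ball1:lands@10:L ball3:lands@13:R ball4:lands@15:R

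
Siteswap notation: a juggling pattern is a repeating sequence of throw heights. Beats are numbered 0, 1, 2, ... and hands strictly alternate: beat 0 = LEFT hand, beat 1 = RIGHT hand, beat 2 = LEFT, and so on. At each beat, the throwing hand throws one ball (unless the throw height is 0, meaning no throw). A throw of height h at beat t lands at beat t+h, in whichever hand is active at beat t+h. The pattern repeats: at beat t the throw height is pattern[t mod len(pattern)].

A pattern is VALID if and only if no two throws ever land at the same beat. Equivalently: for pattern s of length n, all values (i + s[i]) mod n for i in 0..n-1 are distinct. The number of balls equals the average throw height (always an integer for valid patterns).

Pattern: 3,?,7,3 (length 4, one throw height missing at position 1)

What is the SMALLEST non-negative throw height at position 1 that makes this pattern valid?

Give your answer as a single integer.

i=0: (0 + 3) mod 4 = 3
i=1: s[i]=? (unknown)
i=2: (2 + 7) mod 4 = 1
i=3: (3 + 3) mod 4 = 2
Known residues: [1, 2, 3]; need a permutation of 0..3, so missing residue r = 0
Need (1 + s) mod 4 = 0; smallest s = (0 - 1) mod 4 = 3

Answer: 3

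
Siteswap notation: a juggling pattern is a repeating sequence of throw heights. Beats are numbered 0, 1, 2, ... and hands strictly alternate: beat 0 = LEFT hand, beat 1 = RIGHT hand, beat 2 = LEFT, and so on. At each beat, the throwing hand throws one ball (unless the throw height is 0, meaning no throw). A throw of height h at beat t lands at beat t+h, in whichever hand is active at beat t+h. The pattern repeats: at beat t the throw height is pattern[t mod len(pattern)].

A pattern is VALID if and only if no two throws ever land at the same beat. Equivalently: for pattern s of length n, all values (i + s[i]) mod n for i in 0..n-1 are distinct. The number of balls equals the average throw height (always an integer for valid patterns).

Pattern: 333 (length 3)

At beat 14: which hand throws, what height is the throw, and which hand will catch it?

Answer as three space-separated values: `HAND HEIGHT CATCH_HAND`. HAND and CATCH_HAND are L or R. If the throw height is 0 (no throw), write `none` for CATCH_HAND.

Answer: L 3 R

Derivation:
Beat 14: 14 mod 2 = 0, so hand = L
Throw height = pattern[14 mod 3] = pattern[2] = 3
Lands at beat 14+3=17, 17 mod 2 = 1, so catch hand = R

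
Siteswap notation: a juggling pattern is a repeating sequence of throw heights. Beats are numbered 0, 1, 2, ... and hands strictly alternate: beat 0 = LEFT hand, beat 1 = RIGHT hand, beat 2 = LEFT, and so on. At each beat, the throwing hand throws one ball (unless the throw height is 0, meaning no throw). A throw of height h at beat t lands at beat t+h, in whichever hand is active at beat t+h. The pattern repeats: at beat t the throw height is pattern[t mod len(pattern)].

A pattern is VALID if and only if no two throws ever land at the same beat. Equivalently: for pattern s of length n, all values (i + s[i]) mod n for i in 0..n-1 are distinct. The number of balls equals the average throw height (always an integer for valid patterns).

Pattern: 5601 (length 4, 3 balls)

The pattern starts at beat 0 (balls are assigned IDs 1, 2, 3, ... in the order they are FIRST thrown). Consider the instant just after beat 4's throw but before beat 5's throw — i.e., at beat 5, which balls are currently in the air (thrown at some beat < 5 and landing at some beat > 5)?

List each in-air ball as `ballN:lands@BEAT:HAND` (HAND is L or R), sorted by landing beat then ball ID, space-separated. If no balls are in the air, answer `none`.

Answer: ball2:lands@7:R ball3:lands@9:R

Derivation:
Beat 0 (L): throw ball1 h=5 -> lands@5:R; in-air after throw: [b1@5:R]
Beat 1 (R): throw ball2 h=6 -> lands@7:R; in-air after throw: [b1@5:R b2@7:R]
Beat 3 (R): throw ball3 h=1 -> lands@4:L; in-air after throw: [b3@4:L b1@5:R b2@7:R]
Beat 4 (L): throw ball3 h=5 -> lands@9:R; in-air after throw: [b1@5:R b2@7:R b3@9:R]
Beat 5 (R): throw ball1 h=6 -> lands@11:R; in-air after throw: [b2@7:R b3@9:R b1@11:R]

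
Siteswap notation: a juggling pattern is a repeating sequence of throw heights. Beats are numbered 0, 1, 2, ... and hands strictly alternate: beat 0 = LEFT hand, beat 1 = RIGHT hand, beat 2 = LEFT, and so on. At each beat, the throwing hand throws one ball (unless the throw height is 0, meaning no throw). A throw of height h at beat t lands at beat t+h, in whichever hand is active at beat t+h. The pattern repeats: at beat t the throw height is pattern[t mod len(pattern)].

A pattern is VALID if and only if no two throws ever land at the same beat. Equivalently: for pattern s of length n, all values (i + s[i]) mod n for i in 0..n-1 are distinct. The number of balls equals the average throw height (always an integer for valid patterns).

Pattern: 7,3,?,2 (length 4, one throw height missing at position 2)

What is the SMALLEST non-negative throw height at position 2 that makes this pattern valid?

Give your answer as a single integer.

Answer: 0

Derivation:
i=0: (0 + 7) mod 4 = 3
i=1: (1 + 3) mod 4 = 0
i=2: s[i]=? (unknown)
i=3: (3 + 2) mod 4 = 1
Known residues: [0, 1, 3]; need a permutation of 0..3, so missing residue r = 2
Need (2 + s) mod 4 = 2; smallest s = (2 - 2) mod 4 = 0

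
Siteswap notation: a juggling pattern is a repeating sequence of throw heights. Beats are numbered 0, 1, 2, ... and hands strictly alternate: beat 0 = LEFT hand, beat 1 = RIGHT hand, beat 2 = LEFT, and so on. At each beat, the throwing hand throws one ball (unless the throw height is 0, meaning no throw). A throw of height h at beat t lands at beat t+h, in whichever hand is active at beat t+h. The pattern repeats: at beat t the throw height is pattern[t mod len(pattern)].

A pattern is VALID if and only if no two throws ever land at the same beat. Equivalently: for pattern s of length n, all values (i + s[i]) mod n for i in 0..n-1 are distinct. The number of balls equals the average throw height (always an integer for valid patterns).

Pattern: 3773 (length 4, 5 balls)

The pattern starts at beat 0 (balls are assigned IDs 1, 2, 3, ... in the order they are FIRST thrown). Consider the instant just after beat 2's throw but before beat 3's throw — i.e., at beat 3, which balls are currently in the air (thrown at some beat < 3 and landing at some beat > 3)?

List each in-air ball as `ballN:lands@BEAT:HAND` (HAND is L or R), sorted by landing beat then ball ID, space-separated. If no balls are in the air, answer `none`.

Answer: ball2:lands@8:L ball3:lands@9:R

Derivation:
Beat 0 (L): throw ball1 h=3 -> lands@3:R; in-air after throw: [b1@3:R]
Beat 1 (R): throw ball2 h=7 -> lands@8:L; in-air after throw: [b1@3:R b2@8:L]
Beat 2 (L): throw ball3 h=7 -> lands@9:R; in-air after throw: [b1@3:R b2@8:L b3@9:R]
Beat 3 (R): throw ball1 h=3 -> lands@6:L; in-air after throw: [b1@6:L b2@8:L b3@9:R]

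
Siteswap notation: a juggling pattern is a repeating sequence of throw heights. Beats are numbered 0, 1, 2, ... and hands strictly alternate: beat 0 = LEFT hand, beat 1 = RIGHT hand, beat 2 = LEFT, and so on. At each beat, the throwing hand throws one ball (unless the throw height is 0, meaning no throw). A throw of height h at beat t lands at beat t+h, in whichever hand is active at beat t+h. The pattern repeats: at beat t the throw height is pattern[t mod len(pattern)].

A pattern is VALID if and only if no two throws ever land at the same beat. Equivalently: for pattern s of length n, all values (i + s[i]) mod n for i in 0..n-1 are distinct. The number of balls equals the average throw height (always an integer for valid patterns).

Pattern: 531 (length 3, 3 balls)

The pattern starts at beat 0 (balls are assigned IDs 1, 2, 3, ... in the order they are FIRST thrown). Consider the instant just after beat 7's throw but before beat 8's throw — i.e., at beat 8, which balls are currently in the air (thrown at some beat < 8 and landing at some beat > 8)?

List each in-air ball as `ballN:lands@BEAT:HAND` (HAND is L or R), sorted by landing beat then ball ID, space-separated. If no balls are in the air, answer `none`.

Answer: ball2:lands@10:L ball1:lands@11:R

Derivation:
Beat 0 (L): throw ball1 h=5 -> lands@5:R; in-air after throw: [b1@5:R]
Beat 1 (R): throw ball2 h=3 -> lands@4:L; in-air after throw: [b2@4:L b1@5:R]
Beat 2 (L): throw ball3 h=1 -> lands@3:R; in-air after throw: [b3@3:R b2@4:L b1@5:R]
Beat 3 (R): throw ball3 h=5 -> lands@8:L; in-air after throw: [b2@4:L b1@5:R b3@8:L]
Beat 4 (L): throw ball2 h=3 -> lands@7:R; in-air after throw: [b1@5:R b2@7:R b3@8:L]
Beat 5 (R): throw ball1 h=1 -> lands@6:L; in-air after throw: [b1@6:L b2@7:R b3@8:L]
Beat 6 (L): throw ball1 h=5 -> lands@11:R; in-air after throw: [b2@7:R b3@8:L b1@11:R]
Beat 7 (R): throw ball2 h=3 -> lands@10:L; in-air after throw: [b3@8:L b2@10:L b1@11:R]
Beat 8 (L): throw ball3 h=1 -> lands@9:R; in-air after throw: [b3@9:R b2@10:L b1@11:R]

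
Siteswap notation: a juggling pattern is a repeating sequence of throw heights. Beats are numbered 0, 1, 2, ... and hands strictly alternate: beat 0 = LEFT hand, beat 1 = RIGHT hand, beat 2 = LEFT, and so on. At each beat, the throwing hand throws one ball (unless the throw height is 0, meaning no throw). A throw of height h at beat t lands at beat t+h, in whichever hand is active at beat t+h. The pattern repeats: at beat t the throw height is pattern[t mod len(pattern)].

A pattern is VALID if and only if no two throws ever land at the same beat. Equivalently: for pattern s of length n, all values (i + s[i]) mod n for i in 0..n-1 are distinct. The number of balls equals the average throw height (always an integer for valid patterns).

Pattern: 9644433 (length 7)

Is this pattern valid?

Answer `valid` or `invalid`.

Answer: invalid

Derivation:
i=0: (i + s[i]) mod n = (0 + 9) mod 7 = 2
i=1: (i + s[i]) mod n = (1 + 6) mod 7 = 0
i=2: (i + s[i]) mod n = (2 + 4) mod 7 = 6
i=3: (i + s[i]) mod n = (3 + 4) mod 7 = 0
i=4: (i + s[i]) mod n = (4 + 4) mod 7 = 1
i=5: (i + s[i]) mod n = (5 + 3) mod 7 = 1
i=6: (i + s[i]) mod n = (6 + 3) mod 7 = 2
Residues: [2, 0, 6, 0, 1, 1, 2], distinct: False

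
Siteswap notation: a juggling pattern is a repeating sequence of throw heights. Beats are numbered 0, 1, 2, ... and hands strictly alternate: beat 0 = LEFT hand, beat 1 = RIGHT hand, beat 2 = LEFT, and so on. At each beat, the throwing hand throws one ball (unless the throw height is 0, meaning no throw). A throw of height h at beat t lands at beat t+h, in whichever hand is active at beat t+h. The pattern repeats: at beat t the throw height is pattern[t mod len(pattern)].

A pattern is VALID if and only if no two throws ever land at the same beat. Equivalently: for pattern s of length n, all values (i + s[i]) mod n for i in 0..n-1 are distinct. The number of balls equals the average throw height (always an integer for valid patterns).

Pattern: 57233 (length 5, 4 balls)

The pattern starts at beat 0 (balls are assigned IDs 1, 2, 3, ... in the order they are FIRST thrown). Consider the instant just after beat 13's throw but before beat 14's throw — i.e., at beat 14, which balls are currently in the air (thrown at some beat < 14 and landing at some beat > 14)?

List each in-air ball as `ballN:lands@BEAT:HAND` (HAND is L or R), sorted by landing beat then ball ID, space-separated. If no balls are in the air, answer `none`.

Beat 0 (L): throw ball1 h=5 -> lands@5:R; in-air after throw: [b1@5:R]
Beat 1 (R): throw ball2 h=7 -> lands@8:L; in-air after throw: [b1@5:R b2@8:L]
Beat 2 (L): throw ball3 h=2 -> lands@4:L; in-air after throw: [b3@4:L b1@5:R b2@8:L]
Beat 3 (R): throw ball4 h=3 -> lands@6:L; in-air after throw: [b3@4:L b1@5:R b4@6:L b2@8:L]
Beat 4 (L): throw ball3 h=3 -> lands@7:R; in-air after throw: [b1@5:R b4@6:L b3@7:R b2@8:L]
Beat 5 (R): throw ball1 h=5 -> lands@10:L; in-air after throw: [b4@6:L b3@7:R b2@8:L b1@10:L]
Beat 6 (L): throw ball4 h=7 -> lands@13:R; in-air after throw: [b3@7:R b2@8:L b1@10:L b4@13:R]
Beat 7 (R): throw ball3 h=2 -> lands@9:R; in-air after throw: [b2@8:L b3@9:R b1@10:L b4@13:R]
Beat 8 (L): throw ball2 h=3 -> lands@11:R; in-air after throw: [b3@9:R b1@10:L b2@11:R b4@13:R]
Beat 9 (R): throw ball3 h=3 -> lands@12:L; in-air after throw: [b1@10:L b2@11:R b3@12:L b4@13:R]
Beat 10 (L): throw ball1 h=5 -> lands@15:R; in-air after throw: [b2@11:R b3@12:L b4@13:R b1@15:R]
Beat 11 (R): throw ball2 h=7 -> lands@18:L; in-air after throw: [b3@12:L b4@13:R b1@15:R b2@18:L]
Beat 12 (L): throw ball3 h=2 -> lands@14:L; in-air after throw: [b4@13:R b3@14:L b1@15:R b2@18:L]
Beat 13 (R): throw ball4 h=3 -> lands@16:L; in-air after throw: [b3@14:L b1@15:R b4@16:L b2@18:L]
Beat 14 (L): throw ball3 h=3 -> lands@17:R; in-air after throw: [b1@15:R b4@16:L b3@17:R b2@18:L]

Answer: ball1:lands@15:R ball4:lands@16:L ball2:lands@18:L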